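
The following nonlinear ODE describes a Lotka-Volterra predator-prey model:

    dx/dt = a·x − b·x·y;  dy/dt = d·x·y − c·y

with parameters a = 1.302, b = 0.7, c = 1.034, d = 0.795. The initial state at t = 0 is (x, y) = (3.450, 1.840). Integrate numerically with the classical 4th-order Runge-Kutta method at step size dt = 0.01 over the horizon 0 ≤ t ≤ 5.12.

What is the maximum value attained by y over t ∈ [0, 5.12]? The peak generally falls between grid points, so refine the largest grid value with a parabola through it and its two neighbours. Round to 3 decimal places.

max y = 4.506

t=0.000: state=(3.450, 1.840)
step 1 (dt=0.01): k1=(0.048, 3.144), k2=(0.010, 3.171), k3=(0.010, 3.171), k4=(-0.028, 3.198); state += dt/6·(k1+2k2+2k3+k4)
t=0.010: state=(3.450, 1.872)
t=0.020: state=(3.449, 1.904)
t=0.030: state=(3.448, 1.937)
continuing one RK4 step at a time; state shown every 20 steps (Δt=0.2):
t=0.200: state=(3.295, 2.569)
t=0.400: state=(2.813, 3.408)
t=0.600: state=(2.149, 4.116)
t=0.800: state=(1.521, 4.473)
t=1.000: state=(1.052, 4.453)
t=1.200: state=(0.745, 4.170)
t=1.400: state=(0.555, 3.755)
t=1.600: state=(0.439, 3.302)
t=1.800: state=(0.370, 2.862)
t=2.000: state=(0.331, 2.460)
t=2.200: state=(0.312, 2.105)
t=2.400: state=(0.308, 1.798)
t=2.600: state=(0.317, 1.536)
t=2.800: state=(0.337, 1.316)
t=3.000: state=(0.369, 1.132)
t=3.200: state=(0.413, 0.979)
t=3.400: state=(0.471, 0.854)
t=3.600: state=(0.546, 0.753)
t=3.800: state=(0.642, 0.672)
t=4.000: state=(0.761, 0.611)
t=4.200: state=(0.910, 0.567)
t=4.400: state=(1.092, 0.541)
t=4.600: state=(1.315, 0.532)
t=4.800: state=(1.583, 0.544)
t=5.000: state=(1.898, 0.583)
t=5.120: state=(2.110, 0.624)
largest grid value and its neighbours: y(0.870)=4.50500, y(0.880)=4.50586, y(0.890)=4.50585
parabola through these three points peaks at t≈0.885 with y≈4.50596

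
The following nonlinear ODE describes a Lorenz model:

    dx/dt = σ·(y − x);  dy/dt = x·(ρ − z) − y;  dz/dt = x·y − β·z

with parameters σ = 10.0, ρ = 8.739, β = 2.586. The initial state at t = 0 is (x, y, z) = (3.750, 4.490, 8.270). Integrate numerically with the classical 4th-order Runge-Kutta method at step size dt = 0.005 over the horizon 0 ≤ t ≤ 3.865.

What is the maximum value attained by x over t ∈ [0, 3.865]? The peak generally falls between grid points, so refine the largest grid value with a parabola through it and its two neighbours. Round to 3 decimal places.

t=0.000: state=(3.750, 4.490, 8.270)
step 1 (dt=0.005): k1=(7.400, -2.731, -4.549), k2=(7.147, -2.673, -4.462), k3=(7.155, -2.674, -4.465), k4=(6.909, -2.617, -4.381); state += dt/6·(k1+2k2+2k3+k4)
t=0.005: state=(3.786, 4.477, 8.248)
t=0.010: state=(3.819, 4.464, 8.226)
t=0.015: state=(3.850, 4.452, 8.205)
continuing one RK4 step at a time; state shown every 40 steps (Δt=0.2):
t=0.200: state=(4.231, 4.274, 7.709)
t=0.400: state=(4.331, 4.406, 7.490)
t=0.600: state=(4.505, 4.588, 7.583)
t=0.800: state=(4.604, 4.613, 7.818)
t=1.000: state=(4.543, 4.484, 7.916)
t=1.200: state=(4.423, 4.375, 7.806)
t=1.400: state=(4.383, 4.392, 7.653)
t=1.600: state=(4.443, 4.487, 7.621)
t=1.800: state=(4.521, 4.547, 7.717)
t=2.000: state=(4.532, 4.518, 7.813)
t=2.200: state=(4.480, 4.449, 7.811)
t=2.400: state=(4.433, 4.422, 7.735)
t=2.600: state=(4.438, 4.454, 7.680)
t=2.800: state=(4.478, 4.499, 7.698)
t=3.000: state=(4.504, 4.508, 7.754)
t=3.200: state=(4.493, 4.479, 7.781)
t=3.400: state=(4.464, 4.451, 7.759)
t=3.600: state=(4.452, 4.453, 7.721)
t=3.800: state=(4.465, 4.475, 7.710)
t=3.865: state=(4.472, 4.482, 7.715)
largest grid value and its neighbours: x(0.815)=4.60512, x(0.820)=4.60513, x(0.825)=4.60503
parabola through these three points peaks at t≈0.818 with x≈4.60514

max x = 4.605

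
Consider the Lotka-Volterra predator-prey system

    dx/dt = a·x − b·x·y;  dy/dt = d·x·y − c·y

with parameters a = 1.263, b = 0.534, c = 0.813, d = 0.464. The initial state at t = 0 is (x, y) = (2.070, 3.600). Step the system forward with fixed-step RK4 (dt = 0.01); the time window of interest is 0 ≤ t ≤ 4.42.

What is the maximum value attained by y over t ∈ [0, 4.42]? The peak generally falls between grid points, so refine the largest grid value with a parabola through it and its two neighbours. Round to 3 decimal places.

max y = 3.664

t=0.000: state=(2.070, 3.600)
step 1 (dt=0.01): k1=(-1.365, 0.531), k2=(-1.363, 0.520), k3=(-1.363, 0.520), k4=(-1.362, 0.509); state += dt/6·(k1+2k2+2k3+k4)
t=0.010: state=(2.056, 3.605)
t=0.020: state=(2.043, 3.610)
t=0.030: state=(2.029, 3.615)
continuing one RK4 step at a time; state shown every 20 steps (Δt=0.2):
t=0.200: state=(1.807, 3.662)
t=0.400: state=(1.574, 3.640)
t=0.600: state=(1.380, 3.547)
t=0.800: state=(1.225, 3.401)
t=1.000: state=(1.107, 3.220)
t=1.200: state=(1.021, 3.020)
t=1.400: state=(0.963, 2.814)
t=1.600: state=(0.928, 2.611)
t=1.800: state=(0.913, 2.416)
t=2.000: state=(0.917, 2.235)
t=2.200: state=(0.938, 2.071)
t=2.400: state=(0.976, 1.923)
t=2.600: state=(1.031, 1.794)
t=2.800: state=(1.102, 1.683)
t=3.000: state=(1.192, 1.591)
t=3.200: state=(1.300, 1.517)
t=3.400: state=(1.427, 1.463)
t=3.600: state=(1.574, 1.430)
t=3.800: state=(1.741, 1.417)
t=4.000: state=(1.926, 1.427)
t=4.200: state=(2.126, 1.464)
t=4.400: state=(2.333, 1.530)
t=4.420: state=(2.354, 1.539)
largest grid value and its neighbours: y(0.230)=3.66395, y(0.240)=3.66415, y(0.250)=3.66413
parabola through these three points peaks at t≈0.244 with y≈3.66417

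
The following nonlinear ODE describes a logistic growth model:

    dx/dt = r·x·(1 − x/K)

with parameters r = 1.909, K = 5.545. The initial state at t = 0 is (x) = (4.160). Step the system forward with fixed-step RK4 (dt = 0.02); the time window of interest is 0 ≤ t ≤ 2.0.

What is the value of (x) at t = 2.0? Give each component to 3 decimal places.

(x) = (5.505)

t=0.000: state=(4.160)
step 1 (dt=0.02): k1=(1.984), k2=(1.964), k3=(1.965), k4=(1.945); state += dt/6·(k1+2k2+2k3+k4)
t=0.020: state=(4.199)
t=0.040: state=(4.238)
t=0.060: state=(4.276)
continuing one RK4 step at a time; state shown every 5 steps (Δt=0.1):
t=0.100: state=(4.349)
t=0.200: state=(4.518)
t=0.300: state=(4.668)
t=0.400: state=(4.800)
t=0.500: state=(4.915)
t=0.600: state=(5.014)
t=0.700: state=(5.099)
t=0.800: state=(5.171)
t=0.900: state=(5.232)
t=1.000: state=(5.284)
t=1.100: state=(5.328)
t=1.200: state=(5.364)
t=1.300: state=(5.395)
t=1.400: state=(5.420)
t=1.500: state=(5.442)
t=1.600: state=(5.459)
t=1.700: state=(5.474)
t=1.800: state=(5.486)
t=1.900: state=(5.496)
t=2.000: state=(5.505)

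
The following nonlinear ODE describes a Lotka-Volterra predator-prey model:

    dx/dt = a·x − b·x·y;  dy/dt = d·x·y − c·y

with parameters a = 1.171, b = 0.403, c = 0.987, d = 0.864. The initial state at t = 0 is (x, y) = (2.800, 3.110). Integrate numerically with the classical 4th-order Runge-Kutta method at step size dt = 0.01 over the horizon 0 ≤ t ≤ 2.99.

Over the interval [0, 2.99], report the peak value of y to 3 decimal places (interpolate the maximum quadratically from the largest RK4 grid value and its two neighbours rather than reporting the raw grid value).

max y = 6.697

t=0.000: state=(2.800, 3.110)
step 1 (dt=0.01): k1=(-0.231, 4.454), k2=(-0.256, 4.483), k3=(-0.256, 4.483), k4=(-0.281, 4.511); state += dt/6·(k1+2k2+2k3+k4)
t=0.010: state=(2.797, 3.155)
t=0.020: state=(2.794, 3.200)
t=0.030: state=(2.791, 3.246)
continuing one RK4 step at a time; state shown every 10 steps (Δt=0.1):
t=0.100: state=(2.751, 3.583)
t=0.200: state=(2.650, 4.100)
t=0.300: state=(2.498, 4.642)
t=0.400: state=(2.304, 5.176)
t=0.500: state=(2.081, 5.669)
t=0.600: state=(1.846, 6.086)
t=0.700: state=(1.613, 6.402)
t=0.800: state=(1.395, 6.604)
t=0.900: state=(1.199, 6.692)
t=1.000: state=(1.029, 6.674)
t=1.100: state=(0.886, 6.567)
t=1.200: state=(0.767, 6.389)
t=1.300: state=(0.670, 6.159)
t=1.400: state=(0.590, 5.891)
t=1.500: state=(0.527, 5.601)
t=1.600: state=(0.475, 5.298)
t=1.700: state=(0.434, 4.992)
t=1.800: state=(0.402, 4.689)
t=1.900: state=(0.376, 4.393)
t=2.000: state=(0.356, 4.108)
t=2.100: state=(0.341, 3.836)
t=2.200: state=(0.330, 3.578)
t=2.300: state=(0.323, 3.334)
t=2.400: state=(0.319, 3.106)
t=2.500: state=(0.318, 2.892)
t=2.600: state=(0.319, 2.693)
t=2.700: state=(0.323, 2.509)
t=2.800: state=(0.330, 2.338)
t=2.900: state=(0.338, 2.180)
t=2.990: state=(0.348, 2.049)
largest grid value and its neighbours: y(0.920)=6.69619, y(0.930)=6.69686, y(0.940)=6.69653
parabola through these three points peaks at t≈0.932 with y≈6.69688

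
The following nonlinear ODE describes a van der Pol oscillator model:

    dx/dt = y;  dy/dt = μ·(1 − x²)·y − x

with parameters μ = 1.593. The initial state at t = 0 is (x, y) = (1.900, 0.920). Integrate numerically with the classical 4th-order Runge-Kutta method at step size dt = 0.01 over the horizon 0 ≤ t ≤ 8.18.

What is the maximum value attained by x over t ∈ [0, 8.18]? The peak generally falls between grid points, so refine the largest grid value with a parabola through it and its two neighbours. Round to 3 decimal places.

t=0.000: state=(1.900, 0.920)
step 1 (dt=0.01): k1=(0.920, -5.725), k2=(0.891, -5.636), k3=(0.892, -5.637), k4=(0.864, -5.546); state += dt/6·(k1+2k2+2k3+k4)
t=0.010: state=(1.909, 0.864)
t=0.020: state=(1.917, 0.809)
t=0.030: state=(1.925, 0.756)
continuing one RK4 step at a time; state shown every 50 steps (Δt=0.5):
t=0.500: state=(1.952, -0.293)
t=1.000: state=(1.756, -0.461)
t=1.500: state=(1.496, -0.591)
t=2.000: state=(1.147, -0.837)
t=2.500: state=(0.597, -1.474)
t=3.000: state=(-0.514, -3.114)
t=3.500: state=(-1.866, -1.252)
t=4.000: state=(-1.986, 0.259)
t=4.500: state=(-1.800, 0.443)
t=5.000: state=(-1.550, 0.562)
t=5.500: state=(-1.223, 0.774)
t=6.000: state=(-0.728, 1.295)
t=6.500: state=(0.235, 2.770)
t=7.000: state=(1.715, 1.953)
t=7.500: state=(2.007, -0.167)
t=8.000: state=(1.841, -0.422)
t=8.180: state=(1.762, -0.462)
largest grid value and its neighbours: x(7.380)=2.01609, x(7.390)=2.01626, x(7.400)=2.01623
parabola through these three points peaks at t≈7.394 with x≈2.01628

max x = 2.016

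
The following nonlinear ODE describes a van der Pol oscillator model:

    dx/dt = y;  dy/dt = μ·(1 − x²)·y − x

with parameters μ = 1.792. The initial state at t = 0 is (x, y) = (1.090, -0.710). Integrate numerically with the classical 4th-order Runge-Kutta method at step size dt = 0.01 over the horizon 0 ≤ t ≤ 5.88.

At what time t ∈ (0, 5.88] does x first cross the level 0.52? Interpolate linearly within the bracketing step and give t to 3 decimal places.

t=0.000: state=(1.090, -0.710)
step 1 (dt=0.01): k1=(-0.710, -0.851), k2=(-0.714, -0.856), k3=(-0.714, -0.856), k4=(-0.719, -0.861); state += dt/6·(k1+2k2+2k3+k4)
t=0.010: state=(1.083, -0.719)
t=0.020: state=(1.076, -0.727)
t=0.030: state=(1.068, -0.736)
continuing one RK4 step at a time; state shown every 20 steps (Δt=0.2):
t=0.200: state=(0.929, -0.906)
t=0.400: state=(0.722, -1.190)
t=0.550: state=(0.521, -1.503)
next step: t=0.560: state=(0.506, -1.528) — x has crossed 0.52
linear interpolation between t=0.550 (0.52119) and t=0.560 (0.50603) → t≈0.551

t = 0.551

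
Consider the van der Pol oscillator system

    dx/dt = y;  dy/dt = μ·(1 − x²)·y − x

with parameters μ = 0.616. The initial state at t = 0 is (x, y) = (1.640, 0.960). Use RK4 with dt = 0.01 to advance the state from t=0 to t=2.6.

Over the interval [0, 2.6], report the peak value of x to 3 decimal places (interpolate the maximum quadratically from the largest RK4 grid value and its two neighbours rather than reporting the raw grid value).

t=0.000: state=(1.640, 0.960)
step 1 (dt=0.01): k1=(0.960, -2.639), k2=(0.947, -2.639), k3=(0.947, -2.639), k4=(0.934, -2.639); state += dt/6·(k1+2k2+2k3+k4)
t=0.010: state=(1.649, 0.934)
t=0.020: state=(1.659, 0.907)
t=0.030: state=(1.668, 0.881)
continuing one RK4 step at a time; state shown every 10 steps (Δt=0.1):
t=0.100: state=(1.723, 0.698)
t=0.200: state=(1.780, 0.450)
t=0.300: state=(1.814, 0.224)
t=0.400: state=(1.826, 0.025)
t=0.500: state=(1.819, -0.149)
t=0.600: state=(1.797, -0.298)
t=0.700: state=(1.760, -0.427)
t=0.800: state=(1.712, -0.541)
t=0.900: state=(1.653, -0.642)
t=1.000: state=(1.584, -0.736)
t=1.100: state=(1.506, -0.824)
t=1.200: state=(1.419, -0.909)
t=1.300: state=(1.324, -0.995)
t=1.400: state=(1.220, -1.082)
t=1.500: state=(1.107, -1.174)
t=1.600: state=(0.985, -1.272)
t=1.700: state=(0.853, -1.376)
t=1.800: state=(0.710, -1.488)
t=1.900: state=(0.555, -1.609)
t=2.000: state=(0.388, -1.736)
t=2.100: state=(0.208, -1.867)
t=2.200: state=(0.014, -1.995)
t=2.300: state=(-0.191, -2.111)
t=2.400: state=(-0.407, -2.202)
t=2.500: state=(-0.630, -2.250)
t=2.600: state=(-0.855, -2.238)
largest grid value and its neighbours: x(0.400)=1.82584, x(0.410)=1.82599, x(0.420)=1.82596
parabola through these three points peaks at t≈0.413 with x≈1.82600

max x = 1.826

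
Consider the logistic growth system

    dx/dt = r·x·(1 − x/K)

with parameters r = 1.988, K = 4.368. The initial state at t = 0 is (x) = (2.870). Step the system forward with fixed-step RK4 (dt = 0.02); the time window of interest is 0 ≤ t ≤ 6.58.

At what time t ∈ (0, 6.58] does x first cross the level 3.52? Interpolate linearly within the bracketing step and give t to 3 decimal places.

t = 0.389

t=0.000: state=(2.870)
step 1 (dt=0.02): k1=(1.957), k2=(1.944), k3=(1.944), k4=(1.932); state += dt/6·(k1+2k2+2k3+k4)
t=0.020: state=(2.909)
t=0.040: state=(2.947)
t=0.060: state=(2.985)
t=0.380: state=(3.508)
next step: t=0.400: state=(3.535) — x has crossed 3.52
linear interpolation between t=0.380 (3.50783) and t=0.400 (3.53496) → t≈0.389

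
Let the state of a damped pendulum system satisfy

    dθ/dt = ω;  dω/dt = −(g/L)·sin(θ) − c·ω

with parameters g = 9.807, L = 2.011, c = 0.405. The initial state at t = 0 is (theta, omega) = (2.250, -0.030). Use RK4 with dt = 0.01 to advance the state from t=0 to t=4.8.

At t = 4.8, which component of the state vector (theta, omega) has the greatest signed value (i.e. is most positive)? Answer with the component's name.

t=0.000: state=(2.250, -0.030)
step 1 (dt=0.01): k1=(-0.030, -3.782), k2=(-0.049, -3.775), k3=(-0.049, -3.775), k4=(-0.068, -3.768); state += dt/6·(k1+2k2+2k3+k4)
t=0.010: state=(2.250, -0.068)
t=0.020: state=(2.249, -0.105)
t=0.030: state=(2.247, -0.143)
continuing one RK4 step at a time; state shown every 20 steps (Δt=0.2):
t=0.200: state=(2.170, -0.773)
t=0.400: state=(1.939, -1.535)
t=0.600: state=(1.553, -2.331)
t=0.800: state=(1.012, -3.039)
t=1.000: state=(0.361, -3.387)
t=1.200: state=(-0.302, -3.143)
t=1.400: state=(-0.861, -2.378)
t=1.600: state=(-1.238, -1.376)
t=1.800: state=(-1.410, -0.358)
t=2.000: state=(-1.385, 0.595)
t=2.200: state=(-1.179, 1.449)
t=2.400: state=(-0.818, 2.124)
t=2.600: state=(-0.351, 2.473)
t=2.800: state=(0.141, 2.373)
t=3.000: state=(0.570, 1.855)
t=3.200: state=(0.866, 1.086)
t=3.400: state=(0.999, 0.241)
t=3.600: state=(0.965, -0.564)
t=3.800: state=(0.782, -1.243)
t=4.000: state=(0.483, -1.702)
t=4.200: state=(0.122, -1.847)
t=4.400: state=(-0.233, -1.647)
t=4.600: state=(-0.518, -1.168)
t=4.800: state=(-0.690, -0.537)
compare at T: theta=-0.690, omega=-0.537

largest component: omega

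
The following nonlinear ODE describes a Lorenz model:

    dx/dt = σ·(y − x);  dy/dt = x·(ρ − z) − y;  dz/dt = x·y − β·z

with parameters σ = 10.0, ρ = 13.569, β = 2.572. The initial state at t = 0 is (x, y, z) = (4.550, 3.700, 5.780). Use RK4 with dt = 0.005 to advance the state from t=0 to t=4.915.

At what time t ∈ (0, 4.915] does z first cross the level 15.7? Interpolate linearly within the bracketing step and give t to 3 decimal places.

t=0.000: state=(4.550, 3.700, 5.780)
step 1 (dt=0.005): k1=(-8.500, 31.740, 1.969), k2=(-7.494, 31.473, 2.237), k3=(-7.526, 31.490, 2.242), k4=(-6.549, 31.239, 2.511); state += dt/6·(k1+2k2+2k3+k4)
t=0.005: state=(4.512, 3.857, 5.791)
t=0.010: state=(4.484, 4.013, 5.805)
t=0.015: state=(4.465, 4.166, 5.822)
continuing one RK4 step at a time; state shown every 40 steps (Δt=0.2):
t=0.200: state=(7.082, 9.242, 9.501)
t=0.330: state=(8.903, 8.951, 15.595)
next step: t=0.335: state=(8.902, 8.812, 15.788) — z has crossed 15.7
linear interpolation between t=0.330 (15.59474) and t=0.335 (15.78831) → t≈0.333

t = 0.333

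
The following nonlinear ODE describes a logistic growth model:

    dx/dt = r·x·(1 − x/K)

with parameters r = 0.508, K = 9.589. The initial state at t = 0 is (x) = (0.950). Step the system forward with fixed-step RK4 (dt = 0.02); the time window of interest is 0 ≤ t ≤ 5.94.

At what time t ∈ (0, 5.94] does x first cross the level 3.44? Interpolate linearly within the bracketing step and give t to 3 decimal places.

t=0.000: state=(0.950)
step 1 (dt=0.02): k1=(0.435), k2=(0.437), k3=(0.437), k4=(0.438); state += dt/6·(k1+2k2+2k3+k4)
t=0.020: state=(0.959)
t=0.040: state=(0.968)
t=0.060: state=(0.976)
continuing one RK4 step at a time; state shown every 10 steps (Δt=0.2):
t=0.200: state=(1.041)
t=0.400: state=(1.139)
t=0.600: state=(1.245)
t=0.800: state=(1.359)
t=1.000: state=(1.482)
t=1.200: state=(1.613)
t=1.400: state=(1.754)
t=1.600: state=(1.905)
t=1.800: state=(2.065)
t=2.000: state=(2.234)
t=2.200: state=(2.413)
t=2.400: state=(2.601)
t=2.600: state=(2.798)
t=2.800: state=(3.003)
t=3.000: state=(3.217)
t=3.200: state=(3.437)
next step: t=3.220: state=(3.460) — x has crossed 3.44
linear interpolation between t=3.200 (3.43744) and t=3.220 (3.45987) → t≈3.202

t = 3.202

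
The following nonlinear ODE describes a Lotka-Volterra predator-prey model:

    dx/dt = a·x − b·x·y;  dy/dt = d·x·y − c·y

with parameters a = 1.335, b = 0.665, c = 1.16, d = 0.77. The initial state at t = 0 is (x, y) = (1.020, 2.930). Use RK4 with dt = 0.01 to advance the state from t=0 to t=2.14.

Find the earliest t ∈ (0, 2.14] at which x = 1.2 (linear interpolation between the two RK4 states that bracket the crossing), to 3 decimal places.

t = 1.985

t=0.000: state=(1.020, 2.930)
step 1 (dt=0.01): k1=(-0.626, -1.098), k2=(-0.620, -1.103), k3=(-0.620, -1.102), k4=(-0.614, -1.107); state += dt/6·(k1+2k2+2k3+k4)
t=0.010: state=(1.014, 2.919)
t=0.020: state=(1.008, 2.908)
t=0.030: state=(1.002, 2.897)
continuing one RK4 step at a time; state shown every 10 steps (Δt=0.1):
t=0.100: state=(0.963, 2.816)
t=0.200: state=(0.916, 2.695)
t=0.300: state=(0.879, 2.572)
t=0.400: state=(0.850, 2.448)
t=0.500: state=(0.829, 2.325)
t=0.600: state=(0.815, 2.205)
t=0.700: state=(0.807, 2.090)
t=0.800: state=(0.806, 1.981)
t=0.900: state=(0.810, 1.877)
t=1.000: state=(0.820, 1.779)
t=1.100: state=(0.835, 1.689)
t=1.200: state=(0.855, 1.605)
t=1.300: state=(0.881, 1.528)
t=1.400: state=(0.911, 1.457)
t=1.500: state=(0.947, 1.394)
t=1.600: state=(0.989, 1.337)
t=1.700: state=(1.035, 1.287)
t=1.800: state=(1.088, 1.244)
t=1.900: state=(1.146, 1.207)
t=1.980: state=(1.197, 1.183)
next step: t=1.990: state=(1.203, 1.180) — x has crossed 1.2
linear interpolation between t=1.980 (1.19662) and t=1.990 (1.20322) → t≈1.985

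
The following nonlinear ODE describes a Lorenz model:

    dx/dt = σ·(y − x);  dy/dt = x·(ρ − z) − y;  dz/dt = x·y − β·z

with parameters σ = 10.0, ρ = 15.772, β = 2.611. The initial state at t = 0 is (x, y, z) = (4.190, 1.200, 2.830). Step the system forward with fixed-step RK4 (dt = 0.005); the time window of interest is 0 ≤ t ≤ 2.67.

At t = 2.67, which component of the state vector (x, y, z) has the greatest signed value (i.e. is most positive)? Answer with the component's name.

largest component: z

t=0.000: state=(4.190, 1.200, 2.830)
step 1 (dt=0.005): k1=(-29.900, 53.027, -2.361), k2=(-27.827, 51.951, -1.890), k3=(-27.906, 52.016, -1.897), k4=(-25.904, 51.000, -1.450); state += dt/6·(k1+2k2+2k3+k4)
t=0.005: state=(4.051, 1.460, 2.821)
t=0.010: state=(3.930, 1.710, 2.815)
t=0.015: state=(3.828, 1.952, 2.814)
continuing one RK4 step at a time; state shown every 20 steps (Δt=0.1):
t=0.100: state=(3.954, 5.595, 3.334)
t=0.200: state=(6.760, 10.547, 6.402)
t=0.300: state=(10.685, 13.870, 14.976)
t=0.400: state=(11.032, 8.101, 23.168)
t=0.500: state=(6.378, 1.322, 21.229)
t=0.600: state=(2.469, -0.148, 16.490)
t=0.700: state=(0.852, 0.004, 12.686)
t=0.800: state=(0.407, 0.244, 9.776)
t=0.900: state=(0.387, 0.477, 7.542)
t=1.000: state=(0.566, 0.837, 5.836)
t=1.100: state=(0.962, 1.513, 4.573)
t=1.200: state=(1.751, 2.836, 3.779)
t=1.300: state=(3.290, 5.381, 3.816)
t=1.400: state=(6.107, 9.673, 6.081)
t=1.500: state=(9.974, 13.501, 13.366)
t=1.600: state=(11.223, 9.474, 22.171)
t=1.700: state=(7.256, 2.283, 21.761)
t=1.800: state=(3.125, 0.168, 17.185)
t=1.900: state=(1.241, 0.221, 13.259)
t=2.000: state=(0.712, 0.541, 10.241)
t=2.100: state=(0.742, 0.939, 7.933)
t=2.200: state=(1.089, 1.598, 6.211)
t=2.300: state=(1.823, 2.831, 5.064)
t=2.400: state=(3.237, 5.137, 4.782)
t=2.500: state=(5.773, 8.971, 6.503)
t=2.600: state=(9.311, 12.707, 12.558)
t=2.670: state=(10.956, 11.819, 18.774)
compare at T: x=10.956, y=11.819, z=18.774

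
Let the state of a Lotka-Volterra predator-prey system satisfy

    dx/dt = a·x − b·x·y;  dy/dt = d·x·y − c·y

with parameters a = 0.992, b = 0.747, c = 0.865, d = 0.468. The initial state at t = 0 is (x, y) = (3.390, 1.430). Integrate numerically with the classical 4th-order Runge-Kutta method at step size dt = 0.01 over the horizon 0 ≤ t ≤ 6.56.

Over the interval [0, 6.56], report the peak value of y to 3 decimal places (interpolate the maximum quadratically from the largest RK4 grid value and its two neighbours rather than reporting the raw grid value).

max y = 2.357

t=0.000: state=(3.390, 1.430)
step 1 (dt=0.01): k1=(-0.258, 1.032), k2=(-0.271, 1.035), k3=(-0.271, 1.035), k4=(-0.284, 1.037); state += dt/6·(k1+2k2+2k3+k4)
t=0.010: state=(3.387, 1.440)
t=0.020: state=(3.384, 1.451)
t=0.030: state=(3.381, 1.461)
continuing one RK4 step at a time; state shown every 25 steps (Δt=0.25):
t=0.250: state=(3.244, 1.701)
t=0.500: state=(2.949, 1.971)
t=0.750: state=(2.559, 2.192)
t=1.000: state=(2.148, 2.326)
t=1.250: state=(1.775, 2.355)
t=1.500: state=(1.472, 2.292)
t=1.750: state=(1.243, 2.163)
t=2.000: state=(1.080, 1.995)
t=2.250: state=(0.970, 1.811)
t=2.500: state=(0.902, 1.627)
t=2.750: state=(0.867, 1.453)
t=3.000: state=(0.860, 1.294)
t=3.250: state=(0.877, 1.154)
t=3.500: state=(0.917, 1.032)
t=3.750: state=(0.978, 0.929)
t=4.000: state=(1.063, 0.843)
t=4.250: state=(1.172, 0.774)
t=4.500: state=(1.306, 0.720)
t=4.750: state=(1.469, 0.682)
t=5.000: state=(1.661, 0.660)
t=5.250: state=(1.883, 0.654)
t=5.500: state=(2.134, 0.666)
t=5.750: state=(2.408, 0.699)
t=6.000: state=(2.694, 0.759)
t=6.250: state=(2.972, 0.852)
t=6.500: state=(3.210, 0.986)
t=6.560: state=(3.257, 1.025)
largest grid value and its neighbours: y(1.190)=2.35723, y(1.200)=2.35726, y(1.210)=2.35714
parabola through these three points peaks at t≈1.197 with y≈2.35727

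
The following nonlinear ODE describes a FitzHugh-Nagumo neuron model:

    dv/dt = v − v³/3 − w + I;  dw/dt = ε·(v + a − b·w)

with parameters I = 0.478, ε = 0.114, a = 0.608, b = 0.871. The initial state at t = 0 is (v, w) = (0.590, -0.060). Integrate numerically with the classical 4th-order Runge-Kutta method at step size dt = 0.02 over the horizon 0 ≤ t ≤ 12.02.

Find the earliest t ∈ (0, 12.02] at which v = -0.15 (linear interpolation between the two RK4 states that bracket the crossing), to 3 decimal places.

t = 11.629

t=0.000: state=(0.590, -0.060)
step 1 (dt=0.02): k1=(1.060, 0.143), k2=(1.065, 0.144), k3=(1.065, 0.144), k4=(1.070, 0.145); state += dt/6·(k1+2k2+2k3+k4)
t=0.020: state=(0.611, -0.057)
t=0.040: state=(0.633, -0.054)
t=0.060: state=(0.655, -0.051)
continuing one RK4 step at a time; state shown every 25 steps (Δt=0.5):
t=0.500: state=(1.152, 0.025)
t=1.000: state=(1.588, 0.135)
t=1.500: state=(1.763, 0.257)
t=2.000: state=(1.790, 0.377)
t=2.500: state=(1.763, 0.492)
t=3.000: state=(1.719, 0.599)
t=3.500: state=(1.670, 0.698)
t=4.000: state=(1.618, 0.789)
t=4.500: state=(1.565, 0.873)
t=5.000: state=(1.510, 0.950)
t=5.500: state=(1.454, 1.020)
t=6.000: state=(1.397, 1.084)
t=6.500: state=(1.337, 1.141)
t=7.000: state=(1.274, 1.192)
t=7.500: state=(1.207, 1.237)
t=8.000: state=(1.135, 1.276)
t=8.500: state=(1.055, 1.309)
t=9.000: state=(0.966, 1.336)
t=9.500: state=(0.861, 1.356)
t=10.000: state=(0.732, 1.368)
t=10.500: state=(0.565, 1.372)
t=11.000: state=(0.330, 1.365)
t=11.500: state=(-0.028, 1.342)
t=11.620: state=(-0.141, 1.333)
next step: t=11.640: state=(-0.161, 1.331) — v has crossed -0.15
linear interpolation between t=11.620 (-0.14119) and t=11.640 (-0.16127) → t≈11.629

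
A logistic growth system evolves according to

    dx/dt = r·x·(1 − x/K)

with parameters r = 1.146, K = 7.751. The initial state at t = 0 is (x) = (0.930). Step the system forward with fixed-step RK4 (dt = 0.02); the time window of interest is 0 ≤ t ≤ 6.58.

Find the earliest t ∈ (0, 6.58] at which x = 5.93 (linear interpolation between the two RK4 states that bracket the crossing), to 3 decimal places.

t = 2.769

t=0.000: state=(0.930)
step 1 (dt=0.02): k1=(0.938), k2=(0.946), k3=(0.946), k4=(0.954); state += dt/6·(k1+2k2+2k3+k4)
t=0.020: state=(0.949)
t=0.040: state=(0.968)
t=0.060: state=(0.988)
continuing one RK4 step at a time; state shown every 25 steps (Δt=0.5):
t=0.500: state=(1.509)
t=1.000: state=(2.326)
t=1.500: state=(3.349)
t=2.000: state=(4.451)
t=2.500: state=(5.466)
t=2.760: state=(5.916)
next step: t=2.780: state=(5.948) — x has crossed 5.93
linear interpolation between t=2.760 (5.91567) and t=2.780 (5.94759) → t≈2.769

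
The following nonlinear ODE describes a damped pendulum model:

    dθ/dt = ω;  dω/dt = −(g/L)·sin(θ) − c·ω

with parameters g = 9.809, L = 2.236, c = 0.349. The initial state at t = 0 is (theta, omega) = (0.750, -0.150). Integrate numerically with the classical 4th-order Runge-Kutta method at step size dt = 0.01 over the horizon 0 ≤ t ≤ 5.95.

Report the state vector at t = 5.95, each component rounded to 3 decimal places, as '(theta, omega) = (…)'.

t=0.000: state=(0.750, -0.150)
step 1 (dt=0.01): k1=(-0.150, -2.938), k2=(-0.165, -2.930), k3=(-0.165, -2.930), k4=(-0.179, -2.922); state += dt/6·(k1+2k2+2k3+k4)
t=0.010: state=(0.748, -0.179)
t=0.020: state=(0.746, -0.208)
t=0.030: state=(0.744, -0.237)
continuing one RK4 step at a time; state shown every 20 steps (Δt=0.2):
t=0.200: state=(0.664, -0.696)
t=0.400: state=(0.480, -1.111)
t=0.600: state=(0.232, -1.333)
t=0.800: state=(-0.037, -1.324)
t=1.000: state=(-0.282, -1.096)
t=1.200: state=(-0.465, -0.707)
t=1.400: state=(-0.560, -0.238)
t=1.600: state=(-0.560, 0.234)
t=1.800: state=(-0.471, 0.640)
t=2.000: state=(-0.312, 0.923)
t=2.200: state=(-0.113, 1.040)
t=2.400: state=(0.092, 0.976)
t=2.600: state=(0.267, 0.756)
t=2.800: state=(0.387, 0.428)
t=3.000: state=(0.435, 0.055)
t=3.200: state=(0.410, -0.301)
t=3.400: state=(0.320, -0.586)
t=3.600: state=(0.183, -0.759)
t=3.800: state=(0.025, -0.796)
t=4.000: state=(-0.126, -0.697)
t=4.200: state=(-0.246, -0.490)
t=4.400: state=(-0.318, -0.217)
t=4.600: state=(-0.332, 0.072)
t=4.800: state=(-0.291, 0.330)
t=5.000: state=(-0.205, 0.518)
t=5.200: state=(-0.090, 0.608)
t=5.400: state=(0.031, 0.591)
t=5.600: state=(0.140, 0.477)
t=5.800: state=(0.217, 0.291)
t=5.950: state=(0.249, 0.127)

(theta, omega) = (0.249, 0.127)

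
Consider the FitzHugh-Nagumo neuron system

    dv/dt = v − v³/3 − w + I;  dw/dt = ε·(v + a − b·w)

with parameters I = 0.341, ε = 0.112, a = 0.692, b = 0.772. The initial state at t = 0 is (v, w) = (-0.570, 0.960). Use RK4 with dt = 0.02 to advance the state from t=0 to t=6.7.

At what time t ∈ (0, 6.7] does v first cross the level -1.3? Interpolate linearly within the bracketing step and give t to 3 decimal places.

t=0.000: state=(-0.570, 0.960)
step 1 (dt=0.02): k1=(-1.127, -0.069), k2=(-1.134, -0.071), k3=(-1.134, -0.071), k4=(-1.141, -0.072); state += dt/6·(k1+2k2+2k3+k4)
t=0.020: state=(-0.593, 0.959)
t=0.040: state=(-0.616, 0.957)
t=0.060: state=(-0.639, 0.956)
continuing one RK4 step at a time; state shown every 25 steps (Δt=0.5):
t=0.500: state=(-1.180, 0.909)
t=0.600: state=(-1.296, 0.896)
next step: t=0.620: state=(-1.319, 0.893) — v has crossed -1.3
linear interpolation between t=0.600 (-1.29637) and t=0.620 (-1.31868) → t≈0.603

t = 0.603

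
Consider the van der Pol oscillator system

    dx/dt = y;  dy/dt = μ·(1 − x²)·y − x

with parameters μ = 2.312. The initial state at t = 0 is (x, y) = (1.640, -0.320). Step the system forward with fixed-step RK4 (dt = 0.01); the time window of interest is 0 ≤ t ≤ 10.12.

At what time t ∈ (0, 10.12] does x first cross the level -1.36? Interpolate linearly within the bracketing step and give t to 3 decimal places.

t=0.000: state=(1.640, -0.320)
step 1 (dt=0.01): k1=(-0.320, -0.390), k2=(-0.322, -0.385), k3=(-0.322, -0.385), k4=(-0.324, -0.380); state += dt/6·(k1+2k2+2k3+k4)
t=0.010: state=(1.637, -0.324)
t=0.020: state=(1.634, -0.328)
t=0.030: state=(1.630, -0.331)
continuing one RK4 step at a time; state shown every 50 steps (Δt=0.5):
t=0.500: state=(1.442, -0.463)
t=1.000: state=(1.166, -0.668)
t=1.500: state=(0.716, -1.252)
t=2.000: state=(-0.375, -3.585)
t=2.240: state=(-1.338, -3.802)
next step: t=2.250: state=(-1.375, -3.716) — x has crossed -1.36
linear interpolation between t=2.240 (-1.33758) and t=2.250 (-1.37518) → t≈2.246

t = 2.246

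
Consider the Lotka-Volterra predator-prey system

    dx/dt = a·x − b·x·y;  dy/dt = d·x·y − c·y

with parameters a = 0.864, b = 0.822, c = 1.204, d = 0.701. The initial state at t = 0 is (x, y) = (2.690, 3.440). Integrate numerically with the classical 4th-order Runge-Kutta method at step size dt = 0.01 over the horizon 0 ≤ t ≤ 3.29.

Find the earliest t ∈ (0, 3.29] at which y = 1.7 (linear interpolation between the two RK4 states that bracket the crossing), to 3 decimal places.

t = 1.335

t=0.000: state=(2.690, 3.440)
step 1 (dt=0.01): k1=(-5.282, 2.345), k2=(-5.256, 2.289), k3=(-5.256, 2.289), k4=(-5.229, 2.233); state += dt/6·(k1+2k2+2k3+k4)
t=0.010: state=(2.637, 3.463)
t=0.020: state=(2.585, 3.485)
t=0.030: state=(2.534, 3.505)
continuing one RK4 step at a time; state shown every 20 steps (Δt=0.2):
t=0.200: state=(1.769, 3.683)
t=0.400: state=(1.156, 3.542)
t=0.600: state=(0.789, 3.184)
t=0.800: state=(0.576, 2.750)
t=1.000: state=(0.451, 2.321)
t=1.200: state=(0.378, 1.933)
t=1.330: state=(0.349, 1.708)
next step: t=1.340: state=(0.347, 1.692) — y has crossed 1.7
linear interpolation between t=1.330 (1.70822) and t=1.340 (1.69190) → t≈1.335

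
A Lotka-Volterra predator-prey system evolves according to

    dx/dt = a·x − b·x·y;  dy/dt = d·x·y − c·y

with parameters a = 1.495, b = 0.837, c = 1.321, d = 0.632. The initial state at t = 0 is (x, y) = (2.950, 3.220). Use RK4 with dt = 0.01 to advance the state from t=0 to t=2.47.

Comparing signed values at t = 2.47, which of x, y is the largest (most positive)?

t=0.000: state=(2.950, 3.220)
step 1 (dt=0.01): k1=(-3.540, 1.750), k2=(-3.541, 1.718), k3=(-3.540, 1.718), k4=(-3.540, 1.687); state += dt/6·(k1+2k2+2k3+k4)
t=0.010: state=(2.915, 3.237)
t=0.020: state=(2.879, 3.254)
t=0.030: state=(2.844, 3.270)
continuing one RK4 step at a time; state shown every 10 steps (Δt=0.1):
t=0.100: state=(2.600, 3.362)
t=0.200: state=(2.270, 3.436)
t=0.300: state=(1.976, 3.442)
t=0.400: state=(1.723, 3.389)
t=0.500: state=(1.513, 3.289)
t=0.600: state=(1.341, 3.154)
t=0.700: state=(1.204, 2.994)
t=0.800: state=(1.096, 2.821)
t=0.900: state=(1.013, 2.642)
t=1.000: state=(0.950, 2.463)
t=1.100: state=(0.904, 2.288)
t=1.200: state=(0.873, 2.121)
t=1.300: state=(0.855, 1.963)
t=1.400: state=(0.847, 1.815)
t=1.500: state=(0.850, 1.678)
t=1.600: state=(0.863, 1.552)
t=1.700: state=(0.884, 1.437)
t=1.800: state=(0.914, 1.333)
t=1.900: state=(0.954, 1.239)
t=2.000: state=(1.002, 1.154)
t=2.100: state=(1.060, 1.080)
t=2.200: state=(1.127, 1.014)
t=2.300: state=(1.206, 0.956)
t=2.400: state=(1.295, 0.907)
t=2.470: state=(1.365, 0.877)
compare at T: x=1.365, y=0.877

largest component: x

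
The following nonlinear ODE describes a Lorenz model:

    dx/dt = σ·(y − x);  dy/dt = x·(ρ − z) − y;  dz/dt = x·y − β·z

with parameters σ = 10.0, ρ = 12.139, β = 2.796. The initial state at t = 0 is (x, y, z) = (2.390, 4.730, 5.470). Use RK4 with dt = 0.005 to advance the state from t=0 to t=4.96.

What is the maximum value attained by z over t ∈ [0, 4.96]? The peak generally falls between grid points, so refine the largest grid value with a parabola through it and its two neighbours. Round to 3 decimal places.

t=0.000: state=(2.390, 4.730, 5.470)
step 1 (dt=0.005): k1=(23.400, 11.209, -3.989), k2=(23.095, 11.595, -3.616), k3=(23.113, 11.587, -3.620), k4=(22.824, 11.967, -3.247); state += dt/6·(k1+2k2+2k3+k4)
t=0.005: state=(2.506, 4.788, 5.452)
t=0.010: state=(2.618, 4.850, 5.438)
t=0.015: state=(2.729, 4.915, 5.427)
continuing one RK4 step at a time; state shown every 40 steps (Δt=0.2):
t=0.200: state=(6.518, 8.578, 8.117)
t=0.400: state=(8.106, 6.946, 15.100)
t=0.600: state=(4.378, 2.856, 12.778)
t=0.800: state=(3.125, 3.247, 8.802)
t=1.000: state=(4.406, 5.505, 7.512)
t=1.200: state=(6.904, 7.921, 10.594)
t=1.400: state=(6.791, 5.689, 13.873)
t=1.600: state=(4.505, 3.748, 11.626)
t=1.800: state=(4.157, 4.500, 9.182)
t=2.000: state=(5.516, 6.398, 9.345)
t=2.200: state=(6.756, 6.847, 12.053)
t=2.400: state=(5.779, 4.981, 12.622)
t=2.600: state=(4.660, 4.462, 10.736)
t=2.800: state=(4.987, 5.446, 9.709)
t=3.000: state=(6.047, 6.489, 10.768)
t=3.200: state=(6.200, 5.890, 12.199)
t=3.400: state=(5.310, 4.908, 11.616)
t=3.600: state=(4.993, 5.091, 10.444)
t=3.800: state=(5.539, 5.904, 10.422)
t=4.000: state=(6.049, 6.106, 11.456)
t=4.200: state=(5.728, 5.426, 11.785)
t=4.400: state=(5.238, 5.122, 11.056)
t=4.600: state=(5.335, 5.522, 10.578)
t=4.800: state=(5.765, 5.940, 10.989)
t=4.960: state=(5.870, 5.816, 11.488)
largest grid value and its neighbours: z(0.435)=15.36970, z(0.440)=15.37316, z(0.445)=15.36844
parabola through these three points peaks at t≈0.440 with z≈15.37318

max z = 15.373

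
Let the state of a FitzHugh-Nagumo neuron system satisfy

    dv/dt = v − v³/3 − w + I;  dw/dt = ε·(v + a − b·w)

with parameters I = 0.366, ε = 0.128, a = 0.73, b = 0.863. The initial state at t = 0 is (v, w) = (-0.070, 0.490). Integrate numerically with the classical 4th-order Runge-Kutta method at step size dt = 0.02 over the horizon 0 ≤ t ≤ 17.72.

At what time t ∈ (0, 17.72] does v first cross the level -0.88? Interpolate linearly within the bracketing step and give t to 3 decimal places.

t = 1.712

t=0.000: state=(-0.070, 0.490)
step 1 (dt=0.02): k1=(-0.194, 0.030), k2=(-0.196, 0.030), k3=(-0.196, 0.030), k4=(-0.198, 0.030); state += dt/6·(k1+2k2+2k3+k4)
t=0.020: state=(-0.074, 0.491)
t=0.040: state=(-0.078, 0.491)
t=0.060: state=(-0.082, 0.492)
continuing one RK4 step at a time; state shown every 50 steps (Δt=1):
t=1.000: state=(-0.411, 0.501)
t=1.700: state=(-0.871, 0.472)
next step: t=1.720: state=(-0.886, 0.471) — v has crossed -0.88
linear interpolation between t=1.700 (-0.87081) and t=1.720 (-0.88597) → t≈1.712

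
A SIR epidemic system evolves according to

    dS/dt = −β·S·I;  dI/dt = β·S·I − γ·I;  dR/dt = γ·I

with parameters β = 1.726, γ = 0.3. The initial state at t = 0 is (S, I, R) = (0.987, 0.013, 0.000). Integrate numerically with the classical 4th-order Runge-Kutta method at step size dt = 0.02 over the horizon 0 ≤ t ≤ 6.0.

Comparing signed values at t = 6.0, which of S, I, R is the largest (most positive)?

t=0.000: state=(0.987, 0.013, 0.000)
step 1 (dt=0.02): k1=(-0.022, 0.018, 0.004), k2=(-0.022, 0.018, 0.004), k3=(-0.022, 0.019, 0.004), k4=(-0.023, 0.019, 0.004); state += dt/6·(k1+2k2+2k3+k4)
t=0.020: state=(0.987, 0.013, 0.000)
t=0.040: state=(0.986, 0.014, 0.000)
t=0.060: state=(0.986, 0.014, 0.000)
continuing one RK4 step at a time; state shown every 10 steps (Δt=0.2):
t=0.200: state=(0.982, 0.017, 0.001)
t=0.400: state=(0.975, 0.023, 0.002)
t=0.600: state=(0.966, 0.030, 0.004)
t=0.800: state=(0.955, 0.039, 0.006)
t=1.000: state=(0.940, 0.051, 0.008)
t=1.200: state=(0.921, 0.067, 0.012)
t=1.400: state=(0.898, 0.086, 0.016)
t=1.600: state=(0.868, 0.110, 0.022)
t=1.800: state=(0.832, 0.139, 0.030)
t=2.000: state=(0.788, 0.173, 0.039)
t=2.200: state=(0.738, 0.212, 0.051)
t=2.400: state=(0.681, 0.255, 0.065)
t=2.600: state=(0.619, 0.300, 0.081)
t=2.800: state=(0.553, 0.346, 0.101)
t=3.000: state=(0.487, 0.390, 0.123)
t=3.200: state=(0.423, 0.430, 0.147)
t=3.400: state=(0.363, 0.463, 0.174)
t=3.600: state=(0.307, 0.490, 0.203)
t=3.800: state=(0.259, 0.509, 0.233)
t=4.000: state=(0.217, 0.520, 0.264)
t=4.200: state=(0.181, 0.524, 0.295)
t=4.400: state=(0.151, 0.523, 0.326)
t=4.600: state=(0.126, 0.516, 0.358)
t=4.800: state=(0.106, 0.506, 0.388)
t=5.000: state=(0.089, 0.493, 0.418)
t=5.200: state=(0.075, 0.477, 0.447)
t=5.400: state=(0.064, 0.461, 0.475)
t=5.600: state=(0.055, 0.443, 0.503)
t=5.800: state=(0.047, 0.424, 0.529)
t=6.000: state=(0.041, 0.406, 0.553)
compare at T: S=0.041, I=0.406, R=0.553

largest component: R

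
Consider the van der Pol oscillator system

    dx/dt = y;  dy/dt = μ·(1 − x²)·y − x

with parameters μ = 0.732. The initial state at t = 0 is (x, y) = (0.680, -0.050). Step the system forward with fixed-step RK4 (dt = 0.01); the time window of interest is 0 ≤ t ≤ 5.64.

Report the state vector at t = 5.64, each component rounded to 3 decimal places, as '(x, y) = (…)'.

t=0.000: state=(0.680, -0.050)
step 1 (dt=0.01): k1=(-0.050, -0.700), k2=(-0.053, -0.701), k3=(-0.054, -0.701), k4=(-0.057, -0.702); state += dt/6·(k1+2k2+2k3+k4)
t=0.010: state=(0.679, -0.057)
t=0.020: state=(0.679, -0.064)
t=0.030: state=(0.678, -0.071)
continuing one RK4 step at a time; state shown every 20 steps (Δt=0.2):
t=0.200: state=(0.656, -0.194)
t=0.400: state=(0.602, -0.344)
t=0.600: state=(0.518, -0.499)
t=0.800: state=(0.402, -0.658)
t=1.000: state=(0.254, -0.820)
t=1.200: state=(0.074, -0.982)
t=1.400: state=(-0.137, -1.130)
t=1.600: state=(-0.375, -1.241)
t=1.800: state=(-0.629, -1.279)
t=2.000: state=(-0.879, -1.206)
t=2.200: state=(-1.103, -1.009)
t=2.400: state=(-1.277, -0.717)
t=2.600: state=(-1.387, -0.387)
t=2.800: state=(-1.432, -0.071)
t=3.000: state=(-1.418, 0.204)
t=3.200: state=(-1.353, 0.439)
t=3.400: state=(-1.245, 0.644)
t=3.600: state=(-1.096, 0.839)
t=3.800: state=(-0.909, 1.039)
t=4.000: state=(-0.680, 1.260)
t=4.200: state=(-0.403, 1.510)
t=4.400: state=(-0.074, 1.784)
t=4.600: state=(0.309, 2.035)
t=4.800: state=(0.731, 2.152)
t=5.000: state=(1.151, 1.993)
t=5.200: state=(1.507, 1.523)
t=5.400: state=(1.750, 0.901)
t=5.600: state=(1.872, 0.334)
t=5.640: state=(1.883, 0.238)

(x, y) = (1.883, 0.238)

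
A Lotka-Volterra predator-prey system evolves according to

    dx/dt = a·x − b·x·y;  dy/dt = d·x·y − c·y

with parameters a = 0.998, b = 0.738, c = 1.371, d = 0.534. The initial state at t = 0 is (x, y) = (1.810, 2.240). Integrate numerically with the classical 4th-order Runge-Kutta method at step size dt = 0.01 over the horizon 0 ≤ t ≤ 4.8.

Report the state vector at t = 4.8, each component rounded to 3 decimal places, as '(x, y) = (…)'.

t=0.000: state=(1.810, 2.240)
step 1 (dt=0.01): k1=(-1.186, -0.906), k2=(-1.176, -0.911), k3=(-1.176, -0.911), k4=(-1.166, -0.916); state += dt/6·(k1+2k2+2k3+k4)
t=0.010: state=(1.798, 2.231)
t=0.020: state=(1.787, 2.222)
t=0.030: state=(1.775, 2.212)
continuing one RK4 step at a time; state shown every 20 steps (Δt=0.2):
t=0.200: state=(1.610, 2.043)
t=0.400: state=(1.477, 1.830)
t=0.600: state=(1.398, 1.622)
t=0.800: state=(1.363, 1.428)
t=1.000: state=(1.366, 1.255)
t=1.200: state=(1.401, 1.106)
t=1.400: state=(1.467, 0.980)
t=1.600: state=(1.563, 0.875)
t=1.800: state=(1.687, 0.791)
t=2.000: state=(1.842, 0.726)
t=2.200: state=(2.028, 0.679)
t=2.400: state=(2.246, 0.648)
t=2.600: state=(2.495, 0.634)
t=2.800: state=(2.774, 0.639)
t=3.000: state=(3.077, 0.663)
t=3.200: state=(3.395, 0.712)
t=3.400: state=(3.711, 0.792)
t=3.600: state=(3.999, 0.909)
t=3.800: state=(4.221, 1.072)
t=4.000: state=(4.332, 1.289)
t=4.200: state=(4.290, 1.555)
t=4.400: state=(4.075, 1.850)
t=4.600: state=(3.706, 2.133)
t=4.800: state=(3.246, 2.352)

(x, y) = (3.246, 2.352)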